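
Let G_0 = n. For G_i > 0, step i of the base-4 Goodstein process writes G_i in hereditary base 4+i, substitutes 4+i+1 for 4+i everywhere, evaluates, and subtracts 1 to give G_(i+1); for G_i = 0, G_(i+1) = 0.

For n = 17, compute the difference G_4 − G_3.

4

step 0: 17 = 4^2 + 1; sub 5 for 4: 5^2 + 1; = 26; G_1 = 26−1 = 25
step 1: 25 = 5^2; sub 6 for 5: 6^2; = 36; G_2 = 36−1 = 35
step 2: 35 = 5·6 + 5; sub 7 for 6: 5·7 + 5; = 40; G_3 = 40−1 = 39
step 3: 39 = 5·7 + 4; sub 8 for 7: 5·8 + 4; = 44; G_4 = 44−1 = 43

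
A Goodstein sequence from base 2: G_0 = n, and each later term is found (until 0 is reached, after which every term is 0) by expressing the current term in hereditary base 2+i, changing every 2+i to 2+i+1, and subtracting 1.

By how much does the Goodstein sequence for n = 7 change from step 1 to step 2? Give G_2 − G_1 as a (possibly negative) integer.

step 0: 7 = 2^2 + 2 + 1; sub 3 for 2: 3^3 + 3 + 1; = 31; G_1 = 31−1 = 30
step 1: 30 = 3^3 + 3; sub 4 for 3: 4^4 + 4; = 260; G_2 = 260−1 = 259

229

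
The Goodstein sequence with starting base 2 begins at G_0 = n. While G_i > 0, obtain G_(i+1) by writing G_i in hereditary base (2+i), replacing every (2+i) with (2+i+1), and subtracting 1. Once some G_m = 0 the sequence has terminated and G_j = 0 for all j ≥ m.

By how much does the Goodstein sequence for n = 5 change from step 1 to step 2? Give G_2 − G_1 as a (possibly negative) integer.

228

base 2: 5 = 2^2 + 1; at 3: 3^3 + 1 = 28; next = 27
base 3: 27 = 3^3; at 4: 4^4 = 256; next = 255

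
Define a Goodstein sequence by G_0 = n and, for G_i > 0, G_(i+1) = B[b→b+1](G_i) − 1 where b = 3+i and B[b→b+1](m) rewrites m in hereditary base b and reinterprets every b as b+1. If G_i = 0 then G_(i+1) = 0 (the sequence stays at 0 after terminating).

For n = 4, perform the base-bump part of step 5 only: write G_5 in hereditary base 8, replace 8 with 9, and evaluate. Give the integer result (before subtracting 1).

G_0=4  [base 3] 3 + 1  →[3↦4]→  4 + 1 = 5  −1 ⇒ G_1=4
G_1=4  [base 4] 4  →[4↦5]→  5 = 5  −1 ⇒ G_2=4
G_2=4  [base 5] 4  →[5↦6]→  4 = 4  −1 ⇒ G_3=3
G_3=3  [base 6] 3  →[6↦7]→  3 = 3  −1 ⇒ G_4=2
G_4=2  [base 7] 2  →[7↦8]→  2 = 2  −1 ⇒ G_5=1

1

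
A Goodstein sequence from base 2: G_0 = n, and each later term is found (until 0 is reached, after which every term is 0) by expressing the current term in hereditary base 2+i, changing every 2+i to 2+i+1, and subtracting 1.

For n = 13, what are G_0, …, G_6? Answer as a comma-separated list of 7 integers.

13 —HB2→ 2^(2 + 1) + 2^2 + 1 —bump→ 3^(3 + 1) + 3^3 + 1 = 109 —(−1)→ 108
108 —HB3→ 3^(3 + 1) + 3^3 —bump→ 4^(4 + 1) + 4^4 = 1280 —(−1)→ 1279
1279 —HB4→ 4^(4 + 1) + 3·4^3 + 3·4^2 + 3·4 + 3 —bump→ 5^(5 + 1) + 3·5^3 + 3·5^2 + 3·5 + 3 = 16093 —(−1)→ 16092
16092 —HB5→ 5^(5 + 1) + 3·5^3 + 3·5^2 + 3·5 + 2 —bump→ 6^(6 + 1) + 3·6^3 + 3·6^2 + 3·6 + 2 = 280712 —(−1)→ 280711
280711 —HB6→ 6^(6 + 1) + 3·6^3 + 3·6^2 + 3·6 + 1 —bump→ 7^(7 + 1) + 3·7^3 + 3·7^2 + 3·7 + 1 = 5765999 —(−1)→ 5765998
5765998 —HB7→ 7^(7 + 1) + 3·7^3 + 3·7^2 + 3·7 —bump→ 8^(8 + 1) + 3·8^3 + 3·8^2 + 3·8 = 134219480 —(−1)→ 134219479

13, 108, 1279, 16092, 280711, 5765998, 134219479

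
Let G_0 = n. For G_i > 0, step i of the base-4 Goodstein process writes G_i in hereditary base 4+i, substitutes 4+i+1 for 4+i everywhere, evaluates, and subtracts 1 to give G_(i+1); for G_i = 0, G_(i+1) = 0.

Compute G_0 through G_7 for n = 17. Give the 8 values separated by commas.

base 4: 17 = 4^2 + 1; at 5: 5^2 + 1 = 26; next = 25
base 5: 25 = 5^2; at 6: 6^2 = 36; next = 35
base 6: 35 = 5·6 + 5; at 7: 5·7 + 5 = 40; next = 39
base 7: 39 = 5·7 + 4; at 8: 5·8 + 4 = 44; next = 43
base 8: 43 = 5·8 + 3; at 9: 5·9 + 3 = 48; next = 47
base 9: 47 = 5·9 + 2; at 10: 5·10 + 2 = 52; next = 51
base 10: 51 = 5·10 + 1; at 11: 5·11 + 1 = 56; next = 55

17, 25, 35, 39, 43, 47, 51, 55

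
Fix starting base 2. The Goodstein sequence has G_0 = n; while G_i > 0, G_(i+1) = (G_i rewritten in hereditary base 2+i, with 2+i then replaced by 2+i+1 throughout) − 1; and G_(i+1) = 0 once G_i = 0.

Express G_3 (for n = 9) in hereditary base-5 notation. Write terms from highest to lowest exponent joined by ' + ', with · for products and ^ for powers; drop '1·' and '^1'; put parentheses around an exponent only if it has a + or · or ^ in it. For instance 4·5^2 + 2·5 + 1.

3·5^5 + 3·5^3 + 3·5^2 + 3·5 + 2

[0] 9 ≡ 2^(2 + 1) + 1 (base 2). Lift 3: 82. −1: 81.
[1] 81 ≡ 3^(3 + 1) (base 3). Lift 4: 1024. −1: 1023.
[2] 1023 ≡ 3·4^4 + 3·4^3 + 3·4^2 + 3·4 + 3 (base 4). Lift 5: 9843. −1: 9842.
[3] 9842 ≡ 3·5^5 + 3·5^3 + 3·5^2 + 3·5 + 2 (base 5). Lift 6: 140744. −1: 140743.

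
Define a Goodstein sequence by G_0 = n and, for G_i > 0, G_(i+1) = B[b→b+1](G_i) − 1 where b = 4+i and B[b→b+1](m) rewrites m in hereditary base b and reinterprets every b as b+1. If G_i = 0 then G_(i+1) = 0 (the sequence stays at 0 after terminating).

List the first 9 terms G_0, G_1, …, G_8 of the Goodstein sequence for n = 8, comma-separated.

base 4: 8 = 2·4; at 5: 2·5 = 10; next = 9
base 5: 9 = 5 + 4; at 6: 6 + 4 = 10; next = 9
base 6: 9 = 6 + 3; at 7: 7 + 3 = 10; next = 9
base 7: 9 = 7 + 2; at 8: 8 + 2 = 10; next = 9
base 8: 9 = 8 + 1; at 9: 9 + 1 = 10; next = 9
base 9: 9 = 9; at 10: 10 = 10; next = 9
base 10: 9 = 9; at 11: 9 = 9; next = 8
base 11: 8 = 8; at 12: 8 = 8; next = 7

8, 9, 9, 9, 9, 9, 9, 8, 7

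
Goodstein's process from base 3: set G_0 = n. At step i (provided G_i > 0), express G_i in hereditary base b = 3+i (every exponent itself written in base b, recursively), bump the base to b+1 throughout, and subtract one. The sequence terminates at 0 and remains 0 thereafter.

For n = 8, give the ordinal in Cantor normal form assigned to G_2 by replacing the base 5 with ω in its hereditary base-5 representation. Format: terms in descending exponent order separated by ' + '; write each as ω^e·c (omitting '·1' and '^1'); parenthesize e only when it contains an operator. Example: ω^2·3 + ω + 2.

[0] 8 ≡ 2·3 + 2 (base 3). Lift 4: 10. −1: 9.
[1] 9 ≡ 2·4 + 1 (base 4). Lift 5: 11. −1: 10.
[2] 10 ≡ 2·5 (base 5). Lift 6: 12. −1: 11.

ω·2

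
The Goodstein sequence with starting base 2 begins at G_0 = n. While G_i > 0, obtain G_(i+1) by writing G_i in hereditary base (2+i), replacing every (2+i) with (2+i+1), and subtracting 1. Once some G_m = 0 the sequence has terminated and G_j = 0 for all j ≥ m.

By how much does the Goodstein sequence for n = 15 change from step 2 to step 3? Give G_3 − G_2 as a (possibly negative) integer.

17469

step 0: 15 = 2^(2 + 1) + 2^2 + 2 + 1; sub 3 for 2: 3^(3 + 1) + 3^3 + 3 + 1; = 112; G_1 = 112−1 = 111
step 1: 111 = 3^(3 + 1) + 3^3 + 3; sub 4 for 3: 4^(4 + 1) + 4^4 + 4; = 1284; G_2 = 1284−1 = 1283
step 2: 1283 = 4^(4 + 1) + 4^4 + 3; sub 5 for 4: 5^(5 + 1) + 5^5 + 3; = 18753; G_3 = 18753−1 = 18752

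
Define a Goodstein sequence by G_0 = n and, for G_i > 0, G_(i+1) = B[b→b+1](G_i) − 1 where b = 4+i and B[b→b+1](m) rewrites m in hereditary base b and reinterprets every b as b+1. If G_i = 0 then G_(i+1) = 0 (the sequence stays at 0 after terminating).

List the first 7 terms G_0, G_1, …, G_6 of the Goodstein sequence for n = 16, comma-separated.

i=0: 16 = 4^2 (b=4); 4→5: 5^2 = 25; 25−1 = 24
i=1: 24 = 4·5 + 4 (b=5); 5→6: 4·6 + 4 = 28; 28−1 = 27
i=2: 27 = 4·6 + 3 (b=6); 6→7: 4·7 + 3 = 31; 31−1 = 30
i=3: 30 = 4·7 + 2 (b=7); 7→8: 4·8 + 2 = 34; 34−1 = 33
i=4: 33 = 4·8 + 1 (b=8); 8→9: 4·9 + 1 = 37; 37−1 = 36
i=5: 36 = 4·9 (b=9); 9→10: 4·10 = 40; 40−1 = 39

16, 24, 27, 30, 33, 36, 39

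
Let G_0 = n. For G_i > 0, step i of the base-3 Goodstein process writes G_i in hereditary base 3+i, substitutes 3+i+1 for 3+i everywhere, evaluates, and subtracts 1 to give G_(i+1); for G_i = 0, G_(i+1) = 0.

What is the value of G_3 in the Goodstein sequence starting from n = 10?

27

G_0 = 10. HB_3(10) = 3^2 + 1. Bump = 17. G_1 = 16.
G_1 = 16. HB_4(16) = 4^2. Bump = 25. G_2 = 24.
G_2 = 24. HB_5(24) = 4·5 + 4. Bump = 28. G_3 = 27.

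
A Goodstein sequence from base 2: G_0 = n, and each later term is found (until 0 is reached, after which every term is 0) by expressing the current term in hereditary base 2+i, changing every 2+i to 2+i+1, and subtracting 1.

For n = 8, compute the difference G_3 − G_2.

[0] 8 ≡ 2^(2 + 1) (base 2). Lift 3: 81. −1: 80.
[1] 80 ≡ 2·3^3 + 2·3^2 + 2·3 + 2 (base 3). Lift 4: 554. −1: 553.
[2] 553 ≡ 2·4^4 + 2·4^2 + 2·4 + 1 (base 4). Lift 5: 6311. −1: 6310.

5757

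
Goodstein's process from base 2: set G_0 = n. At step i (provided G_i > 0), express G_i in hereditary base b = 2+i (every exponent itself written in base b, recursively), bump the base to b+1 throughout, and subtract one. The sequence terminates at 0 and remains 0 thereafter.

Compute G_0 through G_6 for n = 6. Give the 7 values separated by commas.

6, 29, 257, 3125, 46655, 98039, 187243

G_0 = 6. HB_2(6) = 2^2 + 2. Bump = 30. G_1 = 29.
G_1 = 29. HB_3(29) = 3^3 + 2. Bump = 258. G_2 = 257.
G_2 = 257. HB_4(257) = 4^4 + 1. Bump = 3126. G_3 = 3125.
G_3 = 3125. HB_5(3125) = 5^5. Bump = 46656. G_4 = 46655.
G_4 = 46655. HB_6(46655) = 5·6^5 + 5·6^4 + 5·6^3 + 5·6^2 + 5·6 + 5. Bump = 98040. G_5 = 98039.
G_5 = 98039. HB_7(98039) = 5·7^5 + 5·7^4 + 5·7^3 + 5·7^2 + 5·7 + 4. Bump = 187244. G_6 = 187243.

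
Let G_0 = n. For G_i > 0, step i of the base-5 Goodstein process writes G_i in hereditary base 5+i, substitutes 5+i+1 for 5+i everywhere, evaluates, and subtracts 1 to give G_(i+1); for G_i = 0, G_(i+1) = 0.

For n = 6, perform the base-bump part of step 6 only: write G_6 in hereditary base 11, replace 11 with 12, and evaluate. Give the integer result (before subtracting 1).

6 —HB5→ 5 + 1 —bump→ 6 + 1 = 7 —(−1)→ 6
6 —HB6→ 6 —bump→ 7 = 7 —(−1)→ 6
6 —HB7→ 6 —bump→ 6 = 6 —(−1)→ 5
5 —HB8→ 5 —bump→ 5 = 5 —(−1)→ 4
4 —HB9→ 4 —bump→ 4 = 4 —(−1)→ 3
3 —HB10→ 3 —bump→ 3 = 3 —(−1)→ 2
2 —HB11→ 2 —bump→ 2 = 2 —(−1)→ 1

2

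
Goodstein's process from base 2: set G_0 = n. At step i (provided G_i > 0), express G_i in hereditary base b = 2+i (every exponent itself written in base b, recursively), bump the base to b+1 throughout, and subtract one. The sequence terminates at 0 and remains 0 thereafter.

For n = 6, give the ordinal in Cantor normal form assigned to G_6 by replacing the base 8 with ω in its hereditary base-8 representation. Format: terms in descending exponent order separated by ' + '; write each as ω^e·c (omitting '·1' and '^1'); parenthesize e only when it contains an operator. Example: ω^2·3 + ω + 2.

ω^5·5 + ω^4·5 + ω^3·5 + ω^2·5 + ω·5 + 3

6 —HB2→ 2^2 + 2 —bump→ 3^3 + 3 = 30 —(−1)→ 29
29 —HB3→ 3^3 + 2 —bump→ 4^4 + 2 = 258 —(−1)→ 257
257 —HB4→ 4^4 + 1 —bump→ 5^5 + 1 = 3126 —(−1)→ 3125
3125 —HB5→ 5^5 —bump→ 6^6 = 46656 —(−1)→ 46655
46655 —HB6→ 5·6^5 + 5·6^4 + 5·6^3 + 5·6^2 + 5·6 + 5 —bump→ 5·7^5 + 5·7^4 + 5·7^3 + 5·7^2 + 5·7 + 5 = 98040 —(−1)→ 98039
98039 —HB7→ 5·7^5 + 5·7^4 + 5·7^3 + 5·7^2 + 5·7 + 4 —bump→ 5·8^5 + 5·8^4 + 5·8^3 + 5·8^2 + 5·8 + 4 = 187244 —(−1)→ 187243
187243 —HB8→ 5·8^5 + 5·8^4 + 5·8^3 + 5·8^2 + 5·8 + 3 —bump→ 5·9^5 + 5·9^4 + 5·9^3 + 5·9^2 + 5·9 + 3 = 332148 —(−1)→ 332147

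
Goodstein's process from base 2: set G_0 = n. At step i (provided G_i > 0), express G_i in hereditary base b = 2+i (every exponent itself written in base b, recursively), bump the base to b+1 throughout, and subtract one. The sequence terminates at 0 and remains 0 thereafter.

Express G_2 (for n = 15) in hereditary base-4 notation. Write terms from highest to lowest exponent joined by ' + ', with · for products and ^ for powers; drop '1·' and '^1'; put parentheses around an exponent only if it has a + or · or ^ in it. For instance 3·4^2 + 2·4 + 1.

step 0: 15 = 2^(2 + 1) + 2^2 + 2 + 1; sub 3 for 2: 3^(3 + 1) + 3^3 + 3 + 1; = 112; G_1 = 112−1 = 111
step 1: 111 = 3^(3 + 1) + 3^3 + 3; sub 4 for 3: 4^(4 + 1) + 4^4 + 4; = 1284; G_2 = 1284−1 = 1283

4^(4 + 1) + 4^4 + 3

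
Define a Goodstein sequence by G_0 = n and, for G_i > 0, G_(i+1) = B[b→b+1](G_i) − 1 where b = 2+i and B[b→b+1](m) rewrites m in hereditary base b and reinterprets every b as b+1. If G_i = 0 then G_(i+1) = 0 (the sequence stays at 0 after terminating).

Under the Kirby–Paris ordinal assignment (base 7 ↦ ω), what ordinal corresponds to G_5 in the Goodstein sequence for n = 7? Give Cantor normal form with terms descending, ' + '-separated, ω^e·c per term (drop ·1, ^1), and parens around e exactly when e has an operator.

7 —HB2→ 2^2 + 2 + 1 —bump→ 3^3 + 3 + 1 = 31 —(−1)→ 30
30 —HB3→ 3^3 + 3 —bump→ 4^4 + 4 = 260 —(−1)→ 259
259 —HB4→ 4^4 + 3 —bump→ 5^5 + 3 = 3128 —(−1)→ 3127
3127 —HB5→ 5^5 + 2 —bump→ 6^6 + 2 = 46658 —(−1)→ 46657
46657 —HB6→ 6^6 + 1 —bump→ 7^7 + 1 = 823544 —(−1)→ 823543

ω^ω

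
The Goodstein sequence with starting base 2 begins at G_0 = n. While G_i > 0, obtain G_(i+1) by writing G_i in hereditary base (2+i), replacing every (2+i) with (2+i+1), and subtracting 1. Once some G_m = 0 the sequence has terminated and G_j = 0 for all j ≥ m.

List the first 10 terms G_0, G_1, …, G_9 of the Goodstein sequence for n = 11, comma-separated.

11, 84, 1027, 15627, 279937, 5764801, 134217727, 2749609302, 70077777775, 1997331745490

11 —HB2→ 2^(2 + 1) + 2 + 1 —bump→ 3^(3 + 1) + 3 + 1 = 85 —(−1)→ 84
84 —HB3→ 3^(3 + 1) + 3 —bump→ 4^(4 + 1) + 4 = 1028 —(−1)→ 1027
1027 —HB4→ 4^(4 + 1) + 3 —bump→ 5^(5 + 1) + 3 = 15628 —(−1)→ 15627
15627 —HB5→ 5^(5 + 1) + 2 —bump→ 6^(6 + 1) + 2 = 279938 —(−1)→ 279937
279937 —HB6→ 6^(6 + 1) + 1 —bump→ 7^(7 + 1) + 1 = 5764802 —(−1)→ 5764801
5764801 —HB7→ 7^(7 + 1) —bump→ 8^(8 + 1) = 134217728 —(−1)→ 134217727
134217727 —HB8→ 7·8^8 + 7·8^7 + 7·8^6 + 7·8^5 + 7·8^4 + 7·8^3 + 7·8^2 + 7·8 + 7 —bump→ 7·9^9 + 7·9^7 + 7·9^6 + 7·9^5 + 7·9^4 + 7·9^3 + 7·9^2 + 7·9 + 7 = 2749609303 —(−1)→ 2749609302
2749609302 —HB9→ 7·9^9 + 7·9^7 + 7·9^6 + 7·9^5 + 7·9^4 + 7·9^3 + 7·9^2 + 7·9 + 6 —bump→ 7·10^10 + 7·10^7 + 7·10^6 + 7·10^5 + 7·10^4 + 7·10^3 + 7·10^2 + 7·10 + 6 = 70077777776 —(−1)→ 70077777775
70077777775 —HB10→ 7·10^10 + 7·10^7 + 7·10^6 + 7·10^5 + 7·10^4 + 7·10^3 + 7·10^2 + 7·10 + 5 —bump→ 7·11^11 + 7·11^7 + 7·11^6 + 7·11^5 + 7·11^4 + 7·11^3 + 7·11^2 + 7·11 + 5 = 1997331745491 —(−1)→ 1997331745490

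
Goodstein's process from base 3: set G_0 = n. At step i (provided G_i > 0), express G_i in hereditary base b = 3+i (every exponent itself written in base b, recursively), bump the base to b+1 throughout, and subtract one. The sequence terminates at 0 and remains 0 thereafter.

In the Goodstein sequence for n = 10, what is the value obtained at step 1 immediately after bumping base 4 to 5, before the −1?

[0] 10 ≡ 3^2 + 1 (base 3). Lift 4: 17. −1: 16.
[1] 16 ≡ 4^2 (base 4). Lift 5: 25. −1: 24.

25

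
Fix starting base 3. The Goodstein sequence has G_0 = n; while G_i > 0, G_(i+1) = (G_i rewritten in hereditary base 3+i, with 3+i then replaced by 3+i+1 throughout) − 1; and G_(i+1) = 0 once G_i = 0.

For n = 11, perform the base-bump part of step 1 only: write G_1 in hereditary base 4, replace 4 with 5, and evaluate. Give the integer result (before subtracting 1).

26

G_0=11  [base 3] 3^2 + 2  →[3↦4]→  4^2 + 2 = 18  −1 ⇒ G_1=17
G_1=17  [base 4] 4^2 + 1  →[4↦5]→  5^2 + 1 = 26  −1 ⇒ G_2=25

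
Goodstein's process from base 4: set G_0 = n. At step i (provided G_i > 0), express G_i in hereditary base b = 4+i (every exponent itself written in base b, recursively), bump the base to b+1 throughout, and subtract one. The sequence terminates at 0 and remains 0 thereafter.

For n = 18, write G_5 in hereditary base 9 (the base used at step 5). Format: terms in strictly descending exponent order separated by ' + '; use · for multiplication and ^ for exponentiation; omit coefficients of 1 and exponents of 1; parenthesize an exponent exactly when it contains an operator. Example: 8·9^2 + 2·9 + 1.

(0) 18|_4 = 4^2 + 2 ↦ 5^2 + 2|_5 = 27 ⇒ 26
(1) 26|_5 = 5^2 + 1 ↦ 6^2 + 1|_6 = 37 ⇒ 36
(2) 36|_6 = 6^2 ↦ 7^2|_7 = 49 ⇒ 48
(3) 48|_7 = 6·7 + 6 ↦ 6·8 + 6|_8 = 54 ⇒ 53
(4) 53|_8 = 6·8 + 5 ↦ 6·9 + 5|_9 = 59 ⇒ 58
(5) 58|_9 = 6·9 + 4 ↦ 6·10 + 4|_10 = 64 ⇒ 63

6·9 + 4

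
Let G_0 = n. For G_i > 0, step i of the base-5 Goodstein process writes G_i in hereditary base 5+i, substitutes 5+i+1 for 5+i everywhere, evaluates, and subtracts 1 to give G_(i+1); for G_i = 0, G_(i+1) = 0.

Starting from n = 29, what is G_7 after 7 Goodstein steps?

(0) 29|_5 = 5^2 + 4 ↦ 6^2 + 4|_6 = 40 ⇒ 39
(1) 39|_6 = 6^2 + 3 ↦ 7^2 + 3|_7 = 52 ⇒ 51
(2) 51|_7 = 7^2 + 2 ↦ 8^2 + 2|_8 = 66 ⇒ 65
(3) 65|_8 = 8^2 + 1 ↦ 9^2 + 1|_9 = 82 ⇒ 81
(4) 81|_9 = 9^2 ↦ 10^2|_10 = 100 ⇒ 99
(5) 99|_10 = 9·10 + 9 ↦ 9·11 + 9|_11 = 108 ⇒ 107
(6) 107|_11 = 9·11 + 8 ↦ 9·12 + 8|_12 = 116 ⇒ 115
(7) 115|_12 = 9·12 + 7 ↦ 9·13 + 7|_13 = 124 ⇒ 123

115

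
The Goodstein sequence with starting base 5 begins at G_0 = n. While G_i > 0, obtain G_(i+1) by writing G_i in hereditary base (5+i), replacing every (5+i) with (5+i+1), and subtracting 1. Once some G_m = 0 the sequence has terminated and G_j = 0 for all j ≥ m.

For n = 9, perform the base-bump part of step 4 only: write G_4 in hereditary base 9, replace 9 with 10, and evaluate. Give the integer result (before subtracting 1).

10

step 0: 9 = 5 + 4; sub 6 for 5: 6 + 4; = 10; G_1 = 10−1 = 9
step 1: 9 = 6 + 3; sub 7 for 6: 7 + 3; = 10; G_2 = 10−1 = 9
step 2: 9 = 7 + 2; sub 8 for 7: 8 + 2; = 10; G_3 = 10−1 = 9
step 3: 9 = 8 + 1; sub 9 for 8: 9 + 1; = 10; G_4 = 10−1 = 9
step 4: 9 = 9; sub 10 for 9: 10; = 10; G_5 = 10−1 = 9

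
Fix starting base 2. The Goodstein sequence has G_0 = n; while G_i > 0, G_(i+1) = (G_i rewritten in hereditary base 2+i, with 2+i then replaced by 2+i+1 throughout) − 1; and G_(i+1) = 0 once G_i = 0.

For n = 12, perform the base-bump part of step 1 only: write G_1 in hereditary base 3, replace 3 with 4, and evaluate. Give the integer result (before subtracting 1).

1066

12 —HB2→ 2^(2 + 1) + 2^2 —bump→ 3^(3 + 1) + 3^3 = 108 —(−1)→ 107
107 —HB3→ 3^(3 + 1) + 2·3^2 + 2·3 + 2 —bump→ 4^(4 + 1) + 2·4^2 + 2·4 + 2 = 1066 —(−1)→ 1065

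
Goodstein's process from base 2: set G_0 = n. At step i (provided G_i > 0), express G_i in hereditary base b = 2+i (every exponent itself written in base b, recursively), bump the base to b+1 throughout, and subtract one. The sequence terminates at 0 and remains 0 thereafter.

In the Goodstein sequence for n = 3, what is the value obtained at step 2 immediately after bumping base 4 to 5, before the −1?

3 —HB2→ 2 + 1 —bump→ 3 + 1 = 4 —(−1)→ 3
3 —HB3→ 3 —bump→ 4 = 4 —(−1)→ 3
3 —HB4→ 3 —bump→ 3 = 3 —(−1)→ 2

3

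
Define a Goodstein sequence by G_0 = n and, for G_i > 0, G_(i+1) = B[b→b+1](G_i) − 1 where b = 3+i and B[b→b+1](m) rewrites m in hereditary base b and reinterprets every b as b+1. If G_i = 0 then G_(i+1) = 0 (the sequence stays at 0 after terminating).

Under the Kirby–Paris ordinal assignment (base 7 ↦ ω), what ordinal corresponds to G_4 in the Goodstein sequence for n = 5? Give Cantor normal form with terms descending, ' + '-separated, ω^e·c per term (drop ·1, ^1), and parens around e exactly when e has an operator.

4

G_0 = 5. HB_3(5) = 3 + 2. Bump = 6. G_1 = 5.
G_1 = 5. HB_4(5) = 4 + 1. Bump = 6. G_2 = 5.
G_2 = 5. HB_5(5) = 5. Bump = 6. G_3 = 5.
G_3 = 5. HB_6(5) = 5. Bump = 5. G_4 = 4.
G_4 = 4. HB_7(4) = 4. Bump = 4. G_5 = 3.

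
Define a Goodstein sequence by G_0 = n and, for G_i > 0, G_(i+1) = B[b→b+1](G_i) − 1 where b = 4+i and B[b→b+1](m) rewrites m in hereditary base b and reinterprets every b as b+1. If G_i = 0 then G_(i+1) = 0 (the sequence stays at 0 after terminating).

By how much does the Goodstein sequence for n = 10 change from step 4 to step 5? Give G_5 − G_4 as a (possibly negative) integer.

G_0=10  [base 4] 2·4 + 2  →[4↦5]→  2·5 + 2 = 12  −1 ⇒ G_1=11
G_1=11  [base 5] 2·5 + 1  →[5↦6]→  2·6 + 1 = 13  −1 ⇒ G_2=12
G_2=12  [base 6] 2·6  →[6↦7]→  2·7 = 14  −1 ⇒ G_3=13
G_3=13  [base 7] 7 + 6  →[7↦8]→  8 + 6 = 14  −1 ⇒ G_4=13
G_4=13  [base 8] 8 + 5  →[8↦9]→  9 + 5 = 14  −1 ⇒ G_5=13

0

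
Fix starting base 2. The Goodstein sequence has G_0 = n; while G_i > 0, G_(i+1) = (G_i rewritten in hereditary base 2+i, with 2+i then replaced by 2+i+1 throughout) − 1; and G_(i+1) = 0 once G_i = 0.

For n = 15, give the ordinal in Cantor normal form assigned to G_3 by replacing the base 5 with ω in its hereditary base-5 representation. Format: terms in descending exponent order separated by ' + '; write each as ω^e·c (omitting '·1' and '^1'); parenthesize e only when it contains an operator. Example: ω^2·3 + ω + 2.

step 0: 15 = 2^(2 + 1) + 2^2 + 2 + 1; sub 3 for 2: 3^(3 + 1) + 3^3 + 3 + 1; = 112; G_1 = 112−1 = 111
step 1: 111 = 3^(3 + 1) + 3^3 + 3; sub 4 for 3: 4^(4 + 1) + 4^4 + 4; = 1284; G_2 = 1284−1 = 1283
step 2: 1283 = 4^(4 + 1) + 4^4 + 3; sub 5 for 4: 5^(5 + 1) + 5^5 + 3; = 18753; G_3 = 18753−1 = 18752
step 3: 18752 = 5^(5 + 1) + 5^5 + 2; sub 6 for 5: 6^(6 + 1) + 6^6 + 2; = 326594; G_4 = 326594−1 = 326593

ω^(ω + 1) + ω^ω + 2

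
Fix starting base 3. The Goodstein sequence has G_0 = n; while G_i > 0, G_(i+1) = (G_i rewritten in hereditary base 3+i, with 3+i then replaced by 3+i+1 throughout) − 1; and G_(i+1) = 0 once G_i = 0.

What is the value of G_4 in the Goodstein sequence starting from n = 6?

7

i=0: 6 = 2·3 (b=3); 3→4: 2·4 = 8; 8−1 = 7
i=1: 7 = 4 + 3 (b=4); 4→5: 5 + 3 = 8; 8−1 = 7
i=2: 7 = 5 + 2 (b=5); 5→6: 6 + 2 = 8; 8−1 = 7
i=3: 7 = 6 + 1 (b=6); 6→7: 7 + 1 = 8; 8−1 = 7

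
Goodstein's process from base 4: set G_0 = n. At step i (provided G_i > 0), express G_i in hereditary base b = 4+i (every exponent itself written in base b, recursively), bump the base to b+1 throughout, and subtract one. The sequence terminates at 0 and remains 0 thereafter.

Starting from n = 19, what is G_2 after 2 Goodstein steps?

G_0=19  [base 4] 4^2 + 3  →[4↦5]→  5^2 + 3 = 28  −1 ⇒ G_1=27
G_1=27  [base 5] 5^2 + 2  →[5↦6]→  6^2 + 2 = 38  −1 ⇒ G_2=37

37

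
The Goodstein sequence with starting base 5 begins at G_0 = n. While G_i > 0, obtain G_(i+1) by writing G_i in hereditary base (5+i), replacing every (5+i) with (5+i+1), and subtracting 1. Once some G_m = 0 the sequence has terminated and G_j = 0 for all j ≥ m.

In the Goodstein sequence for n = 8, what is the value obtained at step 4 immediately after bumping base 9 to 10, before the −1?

8

G_0=8  [base 5] 5 + 3  →[5↦6]→  6 + 3 = 9  −1 ⇒ G_1=8
G_1=8  [base 6] 6 + 2  →[6↦7]→  7 + 2 = 9  −1 ⇒ G_2=8
G_2=8  [base 7] 7 + 1  →[7↦8]→  8 + 1 = 9  −1 ⇒ G_3=8
G_3=8  [base 8] 8  →[8↦9]→  9 = 9  −1 ⇒ G_4=8
G_4=8  [base 9] 8  →[9↦10]→  8 = 8  −1 ⇒ G_5=7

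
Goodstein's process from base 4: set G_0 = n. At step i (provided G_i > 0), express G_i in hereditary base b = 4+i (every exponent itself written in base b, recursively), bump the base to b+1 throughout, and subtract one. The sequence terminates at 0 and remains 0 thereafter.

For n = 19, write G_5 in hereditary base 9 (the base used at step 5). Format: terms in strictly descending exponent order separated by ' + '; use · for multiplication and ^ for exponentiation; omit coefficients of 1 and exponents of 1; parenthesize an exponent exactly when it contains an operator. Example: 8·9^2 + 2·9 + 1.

(0) 19|_4 = 4^2 + 3 ↦ 5^2 + 3|_5 = 28 ⇒ 27
(1) 27|_5 = 5^2 + 2 ↦ 6^2 + 2|_6 = 38 ⇒ 37
(2) 37|_6 = 6^2 + 1 ↦ 7^2 + 1|_7 = 50 ⇒ 49
(3) 49|_7 = 7^2 ↦ 8^2|_8 = 64 ⇒ 63
(4) 63|_8 = 7·8 + 7 ↦ 7·9 + 7|_9 = 70 ⇒ 69
(5) 69|_9 = 7·9 + 6 ↦ 7·10 + 6|_10 = 76 ⇒ 75

7·9 + 6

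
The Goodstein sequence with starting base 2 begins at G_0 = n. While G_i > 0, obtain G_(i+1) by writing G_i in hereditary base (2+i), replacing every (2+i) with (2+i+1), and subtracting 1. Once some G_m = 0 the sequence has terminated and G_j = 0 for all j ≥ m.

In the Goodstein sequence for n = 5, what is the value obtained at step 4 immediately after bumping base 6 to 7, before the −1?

step 0: 5 = 2^2 + 1; sub 3 for 2: 3^3 + 1; = 28; G_1 = 28−1 = 27
step 1: 27 = 3^3; sub 4 for 3: 4^4; = 256; G_2 = 256−1 = 255
step 2: 255 = 3·4^3 + 3·4^2 + 3·4 + 3; sub 5 for 4: 3·5^3 + 3·5^2 + 3·5 + 3; = 468; G_3 = 468−1 = 467
step 3: 467 = 3·5^3 + 3·5^2 + 3·5 + 2; sub 6 for 5: 3·6^3 + 3·6^2 + 3·6 + 2; = 776; G_4 = 776−1 = 775

1198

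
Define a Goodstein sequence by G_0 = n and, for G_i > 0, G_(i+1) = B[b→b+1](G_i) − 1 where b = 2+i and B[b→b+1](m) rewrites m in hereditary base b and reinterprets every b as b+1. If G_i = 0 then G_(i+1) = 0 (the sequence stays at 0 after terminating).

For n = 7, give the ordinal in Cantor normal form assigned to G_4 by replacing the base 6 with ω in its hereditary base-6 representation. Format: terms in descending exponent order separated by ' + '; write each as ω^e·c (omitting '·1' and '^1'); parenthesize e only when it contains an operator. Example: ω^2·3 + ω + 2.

ω^ω + 1

step 0: 7 = 2^2 + 2 + 1; sub 3 for 2: 3^3 + 3 + 1; = 31; G_1 = 31−1 = 30
step 1: 30 = 3^3 + 3; sub 4 for 3: 4^4 + 4; = 260; G_2 = 260−1 = 259
step 2: 259 = 4^4 + 3; sub 5 for 4: 5^5 + 3; = 3128; G_3 = 3128−1 = 3127
step 3: 3127 = 5^5 + 2; sub 6 for 5: 6^6 + 2; = 46658; G_4 = 46658−1 = 46657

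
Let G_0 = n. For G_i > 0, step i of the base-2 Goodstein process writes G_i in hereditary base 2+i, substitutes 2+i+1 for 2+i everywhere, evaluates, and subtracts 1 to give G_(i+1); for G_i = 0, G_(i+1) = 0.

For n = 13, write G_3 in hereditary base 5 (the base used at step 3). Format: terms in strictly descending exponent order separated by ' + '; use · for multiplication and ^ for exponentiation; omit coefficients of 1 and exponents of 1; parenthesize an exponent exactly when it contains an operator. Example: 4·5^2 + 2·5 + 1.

G_0 = 13. HB_2(13) = 2^(2 + 1) + 2^2 + 1. Bump = 109. G_1 = 108.
G_1 = 108. HB_3(108) = 3^(3 + 1) + 3^3. Bump = 1280. G_2 = 1279.
G_2 = 1279. HB_4(1279) = 4^(4 + 1) + 3·4^3 + 3·4^2 + 3·4 + 3. Bump = 16093. G_3 = 16092.
G_3 = 16092. HB_5(16092) = 5^(5 + 1) + 3·5^3 + 3·5^2 + 3·5 + 2. Bump = 280712. G_4 = 280711.

5^(5 + 1) + 3·5^3 + 3·5^2 + 3·5 + 2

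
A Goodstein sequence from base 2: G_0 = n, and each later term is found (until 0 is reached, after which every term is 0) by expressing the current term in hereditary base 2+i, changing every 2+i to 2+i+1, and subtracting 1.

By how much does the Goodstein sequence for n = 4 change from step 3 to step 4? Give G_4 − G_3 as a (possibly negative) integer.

23

step 0: 4 = 2^2; sub 3 for 2: 3^3; = 27; G_1 = 27−1 = 26
step 1: 26 = 2·3^2 + 2·3 + 2; sub 4 for 3: 2·4^2 + 2·4 + 2; = 42; G_2 = 42−1 = 41
step 2: 41 = 2·4^2 + 2·4 + 1; sub 5 for 4: 2·5^2 + 2·5 + 1; = 61; G_3 = 61−1 = 60
step 3: 60 = 2·5^2 + 2·5; sub 6 for 5: 2·6^2 + 2·6; = 84; G_4 = 84−1 = 83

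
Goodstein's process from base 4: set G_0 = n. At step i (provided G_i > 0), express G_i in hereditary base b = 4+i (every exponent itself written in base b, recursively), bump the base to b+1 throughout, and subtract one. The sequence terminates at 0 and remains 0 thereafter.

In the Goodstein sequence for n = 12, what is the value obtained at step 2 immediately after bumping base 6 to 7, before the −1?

(0) 12|_4 = 3·4 ↦ 3·5|_5 = 15 ⇒ 14
(1) 14|_5 = 2·5 + 4 ↦ 2·6 + 4|_6 = 16 ⇒ 15
(2) 15|_6 = 2·6 + 3 ↦ 2·7 + 3|_7 = 17 ⇒ 16

17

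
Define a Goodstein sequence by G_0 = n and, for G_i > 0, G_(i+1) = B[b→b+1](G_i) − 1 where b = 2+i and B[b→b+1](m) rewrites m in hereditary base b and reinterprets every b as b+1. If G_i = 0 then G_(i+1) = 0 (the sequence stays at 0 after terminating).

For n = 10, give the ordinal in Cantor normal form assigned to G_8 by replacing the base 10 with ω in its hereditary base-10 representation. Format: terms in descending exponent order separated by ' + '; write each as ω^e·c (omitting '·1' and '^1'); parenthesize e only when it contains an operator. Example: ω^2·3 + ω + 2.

ω^ω·5 + ω^5·5 + ω^4·5 + ω^3·5 + ω^2·5 + ω·5 + 1

base 2: 10 = 2^(2 + 1) + 2; at 3: 3^(3 + 1) + 3 = 84; next = 83
base 3: 83 = 3^(3 + 1) + 2; at 4: 4^(4 + 1) + 2 = 1026; next = 1025
base 4: 1025 = 4^(4 + 1) + 1; at 5: 5^(5 + 1) + 1 = 15626; next = 15625
base 5: 15625 = 5^(5 + 1); at 6: 6^(6 + 1) = 279936; next = 279935
base 6: 279935 = 5·6^6 + 5·6^5 + 5·6^4 + 5·6^3 + 5·6^2 + 5·6 + 5; at 7: 5·7^7 + 5·7^5 + 5·7^4 + 5·7^3 + 5·7^2 + 5·7 + 5 = 4215755; next = 4215754
base 7: 4215754 = 5·7^7 + 5·7^5 + 5·7^4 + 5·7^3 + 5·7^2 + 5·7 + 4; at 8: 5·8^8 + 5·8^5 + 5·8^4 + 5·8^3 + 5·8^2 + 5·8 + 4 = 84073324; next = 84073323
base 8: 84073323 = 5·8^8 + 5·8^5 + 5·8^4 + 5·8^3 + 5·8^2 + 5·8 + 3; at 9: 5·9^9 + 5·9^5 + 5·9^4 + 5·9^3 + 5·9^2 + 5·9 + 3 = 1937434593; next = 1937434592
base 9: 1937434592 = 5·9^9 + 5·9^5 + 5·9^4 + 5·9^3 + 5·9^2 + 5·9 + 2; at 10: 5·10^10 + 5·10^5 + 5·10^4 + 5·10^3 + 5·10^2 + 5·10 + 2 = 50000555552; next = 50000555551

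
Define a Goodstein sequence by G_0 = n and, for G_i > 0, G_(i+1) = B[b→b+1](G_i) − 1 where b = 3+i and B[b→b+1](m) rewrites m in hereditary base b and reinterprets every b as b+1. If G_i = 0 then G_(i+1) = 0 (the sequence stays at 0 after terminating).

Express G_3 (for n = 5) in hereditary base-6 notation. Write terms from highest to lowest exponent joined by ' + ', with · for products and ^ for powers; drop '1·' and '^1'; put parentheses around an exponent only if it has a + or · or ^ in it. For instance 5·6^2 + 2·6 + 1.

5

G_0 = 5. HB_3(5) = 3 + 2. Bump = 6. G_1 = 5.
G_1 = 5. HB_4(5) = 4 + 1. Bump = 6. G_2 = 5.
G_2 = 5. HB_5(5) = 5. Bump = 6. G_3 = 5.
G_3 = 5. HB_6(5) = 5. Bump = 5. G_4 = 4.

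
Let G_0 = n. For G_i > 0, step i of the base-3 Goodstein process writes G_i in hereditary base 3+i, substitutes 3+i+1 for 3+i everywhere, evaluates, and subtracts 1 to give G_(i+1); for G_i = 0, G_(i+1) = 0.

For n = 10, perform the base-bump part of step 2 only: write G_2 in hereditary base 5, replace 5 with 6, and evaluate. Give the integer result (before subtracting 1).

base 3: 10 = 3^2 + 1; at 4: 4^2 + 1 = 17; next = 16
base 4: 16 = 4^2; at 5: 5^2 = 25; next = 24

28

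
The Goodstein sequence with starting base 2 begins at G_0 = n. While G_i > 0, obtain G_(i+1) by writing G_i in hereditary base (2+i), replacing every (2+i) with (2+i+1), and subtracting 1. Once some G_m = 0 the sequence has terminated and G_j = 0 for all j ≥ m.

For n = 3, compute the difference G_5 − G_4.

-1

3 —HB2→ 2 + 1 —bump→ 3 + 1 = 4 —(−1)→ 3
3 —HB3→ 3 —bump→ 4 = 4 —(−1)→ 3
3 —HB4→ 3 —bump→ 3 = 3 —(−1)→ 2
2 —HB5→ 2 —bump→ 2 = 2 —(−1)→ 1
1 —HB6→ 1 —bump→ 1 = 1 —(−1)→ 0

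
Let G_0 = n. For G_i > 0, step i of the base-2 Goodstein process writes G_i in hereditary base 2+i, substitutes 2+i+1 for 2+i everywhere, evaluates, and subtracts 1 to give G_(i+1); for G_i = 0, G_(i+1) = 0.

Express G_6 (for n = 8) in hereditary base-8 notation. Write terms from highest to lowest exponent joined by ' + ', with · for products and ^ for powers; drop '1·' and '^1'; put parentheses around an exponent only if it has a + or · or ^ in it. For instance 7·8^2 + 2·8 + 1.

2·8^8 + 2·8^2 + 8 + 3

step 0: 8 = 2^(2 + 1); sub 3 for 2: 3^(3 + 1); = 81; G_1 = 81−1 = 80
step 1: 80 = 2·3^3 + 2·3^2 + 2·3 + 2; sub 4 for 3: 2·4^4 + 2·4^2 + 2·4 + 2; = 554; G_2 = 554−1 = 553
step 2: 553 = 2·4^4 + 2·4^2 + 2·4 + 1; sub 5 for 4: 2·5^5 + 2·5^2 + 2·5 + 1; = 6311; G_3 = 6311−1 = 6310
step 3: 6310 = 2·5^5 + 2·5^2 + 2·5; sub 6 for 5: 2·6^6 + 2·6^2 + 2·6; = 93396; G_4 = 93396−1 = 93395
step 4: 93395 = 2·6^6 + 2·6^2 + 6 + 5; sub 7 for 6: 2·7^7 + 2·7^2 + 7 + 5; = 1647196; G_5 = 1647196−1 = 1647195
step 5: 1647195 = 2·7^7 + 2·7^2 + 7 + 4; sub 8 for 7: 2·8^8 + 2·8^2 + 8 + 4; = 33554572; G_6 = 33554572−1 = 33554571
step 6: 33554571 = 2·8^8 + 2·8^2 + 8 + 3; sub 9 for 8: 2·9^9 + 2·9^2 + 9 + 3; = 774841152; G_7 = 774841152−1 = 774841151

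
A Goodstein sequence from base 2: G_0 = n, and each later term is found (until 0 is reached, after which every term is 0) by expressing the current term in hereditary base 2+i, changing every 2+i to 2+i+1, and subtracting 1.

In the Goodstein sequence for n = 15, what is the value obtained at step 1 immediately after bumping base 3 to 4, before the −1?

i=0: 15 = 2^(2 + 1) + 2^2 + 2 + 1 (b=2); 2→3: 3^(3 + 1) + 3^3 + 3 + 1 = 112; 112−1 = 111
i=1: 111 = 3^(3 + 1) + 3^3 + 3 (b=3); 3→4: 4^(4 + 1) + 4^4 + 4 = 1284; 1284−1 = 1283

1284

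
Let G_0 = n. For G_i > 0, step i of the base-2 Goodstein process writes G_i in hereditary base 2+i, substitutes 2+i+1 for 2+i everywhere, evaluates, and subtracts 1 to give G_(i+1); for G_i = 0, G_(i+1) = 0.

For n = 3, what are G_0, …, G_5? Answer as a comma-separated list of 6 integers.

G_0 = 3. HB_2(3) = 2 + 1. Bump = 4. G_1 = 3.
G_1 = 3. HB_3(3) = 3. Bump = 4. G_2 = 3.
G_2 = 3. HB_4(3) = 3. Bump = 3. G_3 = 2.
G_3 = 2. HB_5(2) = 2. Bump = 2. G_4 = 1.
G_4 = 1. HB_6(1) = 1. Bump = 1. G_5 = 0.

3, 3, 3, 2, 1, 0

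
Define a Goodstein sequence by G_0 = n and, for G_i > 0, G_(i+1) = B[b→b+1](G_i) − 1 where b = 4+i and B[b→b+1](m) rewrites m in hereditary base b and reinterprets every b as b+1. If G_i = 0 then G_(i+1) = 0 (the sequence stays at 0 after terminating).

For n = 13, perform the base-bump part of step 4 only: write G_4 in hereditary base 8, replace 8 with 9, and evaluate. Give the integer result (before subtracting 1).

G_0 = 13. HB_4(13) = 3·4 + 1. Bump = 16. G_1 = 15.
G_1 = 15. HB_5(15) = 3·5. Bump = 18. G_2 = 17.
G_2 = 17. HB_6(17) = 2·6 + 5. Bump = 19. G_3 = 18.
G_3 = 18. HB_7(18) = 2·7 + 4. Bump = 20. G_4 = 19.
G_4 = 19. HB_8(19) = 2·8 + 3. Bump = 21. G_5 = 20.

21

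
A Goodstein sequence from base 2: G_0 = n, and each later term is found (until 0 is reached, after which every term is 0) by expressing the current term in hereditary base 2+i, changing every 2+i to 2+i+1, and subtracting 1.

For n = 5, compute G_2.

255

(0) 5|_2 = 2^2 + 1 ↦ 3^3 + 1|_3 = 28 ⇒ 27
(1) 27|_3 = 3^3 ↦ 4^4|_4 = 256 ⇒ 255
(2) 255|_4 = 3·4^3 + 3·4^2 + 3·4 + 3 ↦ 3·5^3 + 3·5^2 + 3·5 + 3|_5 = 468 ⇒ 467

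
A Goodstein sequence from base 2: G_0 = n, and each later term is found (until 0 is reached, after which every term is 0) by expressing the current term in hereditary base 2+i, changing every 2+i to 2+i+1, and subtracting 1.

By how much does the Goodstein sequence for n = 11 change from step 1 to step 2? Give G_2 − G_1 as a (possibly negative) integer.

943

i=0: 11 = 2^(2 + 1) + 2 + 1 (b=2); 2→3: 3^(3 + 1) + 3 + 1 = 85; 85−1 = 84
i=1: 84 = 3^(3 + 1) + 3 (b=3); 3→4: 4^(4 + 1) + 4 = 1028; 1028−1 = 1027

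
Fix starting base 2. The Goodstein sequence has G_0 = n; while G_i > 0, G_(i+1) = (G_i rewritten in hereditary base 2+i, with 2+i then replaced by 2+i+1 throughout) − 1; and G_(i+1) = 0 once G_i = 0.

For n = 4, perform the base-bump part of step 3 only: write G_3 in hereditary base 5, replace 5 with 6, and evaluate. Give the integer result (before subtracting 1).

i=0: 4 = 2^2 (b=2); 2→3: 3^3 = 27; 27−1 = 26
i=1: 26 = 2·3^2 + 2·3 + 2 (b=3); 3→4: 2·4^2 + 2·4 + 2 = 42; 42−1 = 41
i=2: 41 = 2·4^2 + 2·4 + 1 (b=4); 4→5: 2·5^2 + 2·5 + 1 = 61; 61−1 = 60
i=3: 60 = 2·5^2 + 2·5 (b=5); 5→6: 2·6^2 + 2·6 = 84; 84−1 = 83

84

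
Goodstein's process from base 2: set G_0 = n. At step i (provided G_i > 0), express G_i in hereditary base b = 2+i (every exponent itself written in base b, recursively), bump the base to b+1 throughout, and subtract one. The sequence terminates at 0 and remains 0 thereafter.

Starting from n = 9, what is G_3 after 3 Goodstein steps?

9842

i=0: 9 = 2^(2 + 1) + 1 (b=2); 2→3: 3^(3 + 1) + 1 = 82; 82−1 = 81
i=1: 81 = 3^(3 + 1) (b=3); 3→4: 4^(4 + 1) = 1024; 1024−1 = 1023
i=2: 1023 = 3·4^4 + 3·4^3 + 3·4^2 + 3·4 + 3 (b=4); 4→5: 3·5^5 + 3·5^3 + 3·5^2 + 3·5 + 3 = 9843; 9843−1 = 9842
i=3: 9842 = 3·5^5 + 3·5^3 + 3·5^2 + 3·5 + 2 (b=5); 5→6: 3·6^6 + 3·6^3 + 3·6^2 + 3·6 + 2 = 140744; 140744−1 = 140743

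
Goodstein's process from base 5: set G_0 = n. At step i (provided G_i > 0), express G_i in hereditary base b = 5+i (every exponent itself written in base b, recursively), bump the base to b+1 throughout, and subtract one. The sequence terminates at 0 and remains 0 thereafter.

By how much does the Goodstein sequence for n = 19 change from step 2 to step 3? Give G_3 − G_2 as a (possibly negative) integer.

[0] 19 ≡ 3·5 + 4 (base 5). Lift 6: 22. −1: 21.
[1] 21 ≡ 3·6 + 3 (base 6). Lift 7: 24. −1: 23.
[2] 23 ≡ 3·7 + 2 (base 7). Lift 8: 26. −1: 25.

2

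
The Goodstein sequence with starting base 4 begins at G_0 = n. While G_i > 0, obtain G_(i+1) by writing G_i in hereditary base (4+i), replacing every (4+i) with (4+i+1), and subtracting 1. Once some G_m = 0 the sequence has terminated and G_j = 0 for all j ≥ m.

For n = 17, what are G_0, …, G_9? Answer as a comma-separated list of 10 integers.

step 0: 17 = 4^2 + 1; sub 5 for 4: 5^2 + 1; = 26; G_1 = 26−1 = 25
step 1: 25 = 5^2; sub 6 for 5: 6^2; = 36; G_2 = 36−1 = 35
step 2: 35 = 5·6 + 5; sub 7 for 6: 5·7 + 5; = 40; G_3 = 40−1 = 39
step 3: 39 = 5·7 + 4; sub 8 for 7: 5·8 + 4; = 44; G_4 = 44−1 = 43
step 4: 43 = 5·8 + 3; sub 9 for 8: 5·9 + 3; = 48; G_5 = 48−1 = 47
step 5: 47 = 5·9 + 2; sub 10 for 9: 5·10 + 2; = 52; G_6 = 52−1 = 51
step 6: 51 = 5·10 + 1; sub 11 for 10: 5·11 + 1; = 56; G_7 = 56−1 = 55
step 7: 55 = 5·11; sub 12 for 11: 5·12; = 60; G_8 = 60−1 = 59
step 8: 59 = 4·12 + 11; sub 13 for 12: 4·13 + 11; = 63; G_9 = 63−1 = 62

17, 25, 35, 39, 43, 47, 51, 55, 59, 62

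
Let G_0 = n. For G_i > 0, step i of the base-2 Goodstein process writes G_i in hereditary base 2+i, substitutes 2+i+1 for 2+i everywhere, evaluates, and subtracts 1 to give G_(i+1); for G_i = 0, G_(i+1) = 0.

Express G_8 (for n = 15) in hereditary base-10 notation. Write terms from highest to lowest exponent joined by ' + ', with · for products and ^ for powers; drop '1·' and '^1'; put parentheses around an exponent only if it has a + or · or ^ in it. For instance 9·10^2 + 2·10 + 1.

10^(10 + 1) + 7·10^7 + 7·10^6 + 7·10^5 + 7·10^4 + 7·10^3 + 7·10^2 + 7·10 + 5

[0] 15 ≡ 2^(2 + 1) + 2^2 + 2 + 1 (base 2). Lift 3: 112. −1: 111.
[1] 111 ≡ 3^(3 + 1) + 3^3 + 3 (base 3). Lift 4: 1284. −1: 1283.
[2] 1283 ≡ 4^(4 + 1) + 4^4 + 3 (base 4). Lift 5: 18753. −1: 18752.
[3] 18752 ≡ 5^(5 + 1) + 5^5 + 2 (base 5). Lift 6: 326594. −1: 326593.
[4] 326593 ≡ 6^(6 + 1) + 6^6 + 1 (base 6). Lift 7: 6588345. −1: 6588344.
[5] 6588344 ≡ 7^(7 + 1) + 7^7 (base 7). Lift 8: 150994944. −1: 150994943.
[6] 150994943 ≡ 8^(8 + 1) + 7·8^7 + 7·8^6 + 7·8^5 + 7·8^4 + 7·8^3 + 7·8^2 + 7·8 + 7 (base 8). Lift 9: 3524450281. −1: 3524450280.
[7] 3524450280 ≡ 9^(9 + 1) + 7·9^7 + 7·9^6 + 7·9^5 + 7·9^4 + 7·9^3 + 7·9^2 + 7·9 + 6 (base 9). Lift 10: 100077777776. −1: 100077777775.
[8] 100077777775 ≡ 10^(10 + 1) + 7·10^7 + 7·10^6 + 7·10^5 + 7·10^4 + 7·10^3 + 7·10^2 + 7·10 + 5 (base 10). Lift 11: 3138578427935. −1: 3138578427934.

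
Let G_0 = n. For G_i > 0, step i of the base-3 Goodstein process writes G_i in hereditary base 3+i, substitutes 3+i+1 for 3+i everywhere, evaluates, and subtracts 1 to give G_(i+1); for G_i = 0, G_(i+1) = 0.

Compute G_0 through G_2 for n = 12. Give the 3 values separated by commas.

G_0=12  [base 3] 3^2 + 3  →[3↦4]→  4^2 + 4 = 20  −1 ⇒ G_1=19
G_1=19  [base 4] 4^2 + 3  →[4↦5]→  5^2 + 3 = 28  −1 ⇒ G_2=27

12, 19, 27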